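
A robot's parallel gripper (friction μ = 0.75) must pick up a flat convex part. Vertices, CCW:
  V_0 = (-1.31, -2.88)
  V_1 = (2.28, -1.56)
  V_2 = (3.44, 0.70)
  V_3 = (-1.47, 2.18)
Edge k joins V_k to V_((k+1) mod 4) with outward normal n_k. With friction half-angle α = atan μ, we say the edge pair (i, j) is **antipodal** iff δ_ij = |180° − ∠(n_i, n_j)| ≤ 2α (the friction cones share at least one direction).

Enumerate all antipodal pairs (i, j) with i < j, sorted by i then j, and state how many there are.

α = atan 0.75 = 36.87°;  2α = 73.74°
n_0 = (+0.3451, -0.9386)
n_1 = (+0.8897, -0.4566)
n_2 = (+0.2886, +0.9574)
n_3 = (-0.9995, -0.0316)
  (0,1): δ = 137.36°  ·
  (0,2): δ = 36.96°  ✓
  (0,3): δ = 71.62°  ✓
  (1,2): δ = 79.60°  ·
  (1,3): δ = 28.98°  ✓
  (2,3): δ = 71.41°  ✓
antipodal pairs: 4

count = 4; pairs: (0,2), (0,3), (1,3), (2,3)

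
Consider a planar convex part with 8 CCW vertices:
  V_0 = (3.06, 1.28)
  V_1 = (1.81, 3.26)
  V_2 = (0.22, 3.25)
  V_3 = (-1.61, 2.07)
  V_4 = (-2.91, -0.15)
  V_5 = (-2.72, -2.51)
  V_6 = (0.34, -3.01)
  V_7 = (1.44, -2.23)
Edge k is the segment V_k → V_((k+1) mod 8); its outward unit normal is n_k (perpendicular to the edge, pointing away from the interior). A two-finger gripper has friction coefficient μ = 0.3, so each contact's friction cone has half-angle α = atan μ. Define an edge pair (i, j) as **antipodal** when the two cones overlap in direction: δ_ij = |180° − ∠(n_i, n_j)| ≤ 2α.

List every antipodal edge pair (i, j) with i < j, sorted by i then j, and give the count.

α = atan 0.3 = 16.70°;  2α = 33.40°
n_0 = (+0.8456, +0.5338)
n_1 = (-0.0063, +1.0000)
n_2 = (-0.5419, +0.8404)
n_3 = (-0.8629, +0.5053)
n_4 = (-0.9968, -0.0802)
n_5 = (-0.1613, -0.9869)
n_6 = (+0.5784, -0.8157)
n_7 = (+0.9080, -0.4191)
  (0,1): δ = 121.90°  ·
  (0,2): δ = 89.45°  ·
  (0,3): δ = 62.62°  ·
  (0,4): δ = 27.66°  ✓
  (0,5): δ = 48.46°  ·
  (0,6): δ = 93.08°  ·
  (0,7): δ = 122.96°  ·
  (1,2): δ = 147.55°  ·
  (1,3): δ = 120.71°  ·
  (1,4): δ = 85.76°  ·
  (1,5): δ = 9.64°  ✓
  (1,6): δ = 34.98°  ·
  (1,7): δ = 64.86°  ·
  (2,3): δ = 153.17°  ·
  (2,4): δ = 118.21°  ·
  (2,5): δ = 42.09°  ·
  (2,6): δ = 2.53°  ✓
  (2,7): δ = 32.41°  ✓
  (3,4): δ = 145.04°  ·
  (3,5): δ = 68.93°  ·
  (3,6): δ = 24.31°  ✓
  (3,7): δ = 5.58°  ✓
  (4,5): δ = 103.88°  ·
  (4,6): δ = 59.26°  ·
  (4,7): δ = 29.38°  ✓
  (5,6): δ = 135.38°  ·
  (5,7): δ = 105.50°  ·
  (6,7): δ = 150.12°  ·
antipodal pairs: 7

count = 7; pairs: (0,4), (1,5), (2,6), (2,7), (3,6), (3,7), (4,7)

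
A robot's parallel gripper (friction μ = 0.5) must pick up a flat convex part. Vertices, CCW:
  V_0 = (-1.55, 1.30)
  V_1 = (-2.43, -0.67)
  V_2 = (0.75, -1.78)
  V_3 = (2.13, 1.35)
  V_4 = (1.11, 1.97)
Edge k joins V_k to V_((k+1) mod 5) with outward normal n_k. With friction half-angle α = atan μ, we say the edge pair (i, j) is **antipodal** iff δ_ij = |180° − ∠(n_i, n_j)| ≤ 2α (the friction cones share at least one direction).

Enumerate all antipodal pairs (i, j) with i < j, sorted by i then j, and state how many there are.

count = 4; pairs: (0,2), (1,3), (1,4), (2,4)

α = atan 0.5 = 26.57°;  2α = 53.13°
n_0 = (-0.9130, +0.4079)
n_1 = (-0.3296, -0.9441)
n_2 = (+0.9150, -0.4034)
n_3 = (+0.5194, +0.8545)
n_4 = (-0.2443, +0.9697)
  (0,1): δ = 85.17°  ·
  (0,2): δ = 0.28°  ✓
  (0,3): δ = 82.78°  ·
  (0,4): δ = 128.21°  ·
  (1,2): δ = 94.55°  ·
  (1,3): δ = 12.05°  ✓
  (1,4): δ = 33.38°  ✓
  (2,3): δ = 97.50°  ·
  (2,4): δ = 52.07°  ✓
  (3,4): δ = 134.57°  ·
antipodal pairs: 4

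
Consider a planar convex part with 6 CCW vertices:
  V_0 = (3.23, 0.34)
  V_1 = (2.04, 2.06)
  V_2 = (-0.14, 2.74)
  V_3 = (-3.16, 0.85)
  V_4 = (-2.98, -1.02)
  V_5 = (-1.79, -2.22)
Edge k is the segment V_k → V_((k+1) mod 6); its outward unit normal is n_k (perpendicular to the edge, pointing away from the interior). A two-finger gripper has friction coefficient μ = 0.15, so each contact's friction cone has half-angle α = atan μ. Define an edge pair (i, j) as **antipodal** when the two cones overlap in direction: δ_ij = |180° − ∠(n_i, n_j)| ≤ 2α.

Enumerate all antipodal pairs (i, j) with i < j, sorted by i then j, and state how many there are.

count = 2; pairs: (0,4), (2,5)

α = atan 0.15 = 8.53°;  2α = 17.06°
n_0 = (+0.8224, +0.5690)
n_1 = (+0.2978, +0.9546)
n_2 = (-0.5305, +0.8477)
n_3 = (-0.9954, -0.0958)
n_4 = (-0.7101, -0.7041)
n_5 = (+0.4543, -0.8908)
  (0,1): δ = 142.00°  ·
  (0,2): δ = 92.64°  ·
  (0,3): δ = 29.18°  ·
  (0,4): δ = 10.08°  ✓
  (0,5): δ = 82.34°  ·
  (1,2): δ = 130.64°  ·
  (1,3): δ = 67.18°  ·
  (1,4): δ = 27.92°  ·
  (1,5): δ = 44.34°  ·
  (2,3): δ = 116.54°  ·
  (2,4): δ = 77.28°  ·
  (2,5): δ = 5.02°  ✓
  (3,4): δ = 140.74°  ·
  (3,5): δ = 68.48°  ·
  (4,5): δ = 107.74°  ·
antipodal pairs: 2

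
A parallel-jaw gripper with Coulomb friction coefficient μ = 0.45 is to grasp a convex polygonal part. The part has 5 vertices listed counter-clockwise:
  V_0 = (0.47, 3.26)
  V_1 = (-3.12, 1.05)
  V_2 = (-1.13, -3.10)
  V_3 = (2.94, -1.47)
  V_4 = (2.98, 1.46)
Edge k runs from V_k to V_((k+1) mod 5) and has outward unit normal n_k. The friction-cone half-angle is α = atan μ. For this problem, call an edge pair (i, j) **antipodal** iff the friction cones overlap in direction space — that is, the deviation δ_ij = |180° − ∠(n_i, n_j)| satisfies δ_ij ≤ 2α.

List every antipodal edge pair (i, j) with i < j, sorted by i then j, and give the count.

α = atan 0.45 = 24.23°;  2α = 48.46°
n_0 = (-0.5242, +0.8516)
n_1 = (-0.9017, -0.4324)
n_2 = (+0.3718, -0.9283)
n_3 = (+0.9999, -0.0137)
n_4 = (+0.5828, +0.8126)
  (0,1): δ = 96.00°  ·
  (0,2): δ = 9.79°  ✓
  (0,3): δ = 57.60°  ·
  (0,4): δ = 112.74°  ·
  (1,2): δ = 93.79°  ·
  (1,3): δ = 26.40°  ✓
  (1,4): δ = 28.74°  ✓
  (2,3): δ = 112.61°  ·
  (2,4): δ = 57.47°  ·
  (3,4): δ = 124.86°  ·
antipodal pairs: 3

count = 3; pairs: (0,2), (1,3), (1,4)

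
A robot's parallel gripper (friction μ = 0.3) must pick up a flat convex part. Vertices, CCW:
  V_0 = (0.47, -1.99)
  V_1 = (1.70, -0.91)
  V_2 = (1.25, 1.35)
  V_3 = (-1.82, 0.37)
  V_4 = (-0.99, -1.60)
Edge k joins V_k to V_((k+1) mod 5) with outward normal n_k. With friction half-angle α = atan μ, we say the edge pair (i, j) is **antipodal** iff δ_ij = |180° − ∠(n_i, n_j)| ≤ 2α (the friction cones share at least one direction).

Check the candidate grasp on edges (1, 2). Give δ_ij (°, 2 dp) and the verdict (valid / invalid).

α = atan 0.3 = 16.70°;  2α = 33.40°
edge 1: e_1 = (-0.45, +2.26);  n_1 = (+0.9807, +0.1953)
edge 2: e_2 = (-3.07, -0.98);  n_2 = (-0.3041, +0.9526)
∠(n_1, n_2) = 96.44°
δ = |180° − 96.44°| = 83.56°
83.56° > 2α = 33.40°  →  invalid

δ = 83.56°, invalid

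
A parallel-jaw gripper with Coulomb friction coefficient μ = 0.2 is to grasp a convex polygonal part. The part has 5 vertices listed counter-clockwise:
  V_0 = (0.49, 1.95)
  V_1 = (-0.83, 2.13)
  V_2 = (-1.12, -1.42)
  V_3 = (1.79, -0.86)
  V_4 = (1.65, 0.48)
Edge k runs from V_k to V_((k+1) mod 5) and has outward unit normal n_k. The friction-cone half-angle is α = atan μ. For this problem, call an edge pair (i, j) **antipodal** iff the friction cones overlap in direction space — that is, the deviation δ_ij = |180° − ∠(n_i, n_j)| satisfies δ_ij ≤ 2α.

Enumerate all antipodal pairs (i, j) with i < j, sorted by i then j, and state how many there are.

α = atan 0.2 = 11.31°;  2α = 22.62°
n_0 = (+0.1351, +0.9908)
n_1 = (-0.9967, +0.0814)
n_2 = (+0.1890, -0.9820)
n_3 = (+0.9946, +0.1039)
n_4 = (+0.7850, +0.6195)
  (0,1): δ = 86.90°  ·
  (0,2): δ = 18.66°  ✓
  (0,3): δ = 103.73°  ·
  (0,4): δ = 136.04°  ·
  (1,2): δ = 74.44°  ·
  (1,3): δ = 10.63°  ✓
  (1,4): δ = 42.95°  ·
  (2,3): δ = 94.93°  ·
  (2,4): δ = 62.62°  ·
  (3,4): δ = 147.69°  ·
antipodal pairs: 2

count = 2; pairs: (0,2), (1,3)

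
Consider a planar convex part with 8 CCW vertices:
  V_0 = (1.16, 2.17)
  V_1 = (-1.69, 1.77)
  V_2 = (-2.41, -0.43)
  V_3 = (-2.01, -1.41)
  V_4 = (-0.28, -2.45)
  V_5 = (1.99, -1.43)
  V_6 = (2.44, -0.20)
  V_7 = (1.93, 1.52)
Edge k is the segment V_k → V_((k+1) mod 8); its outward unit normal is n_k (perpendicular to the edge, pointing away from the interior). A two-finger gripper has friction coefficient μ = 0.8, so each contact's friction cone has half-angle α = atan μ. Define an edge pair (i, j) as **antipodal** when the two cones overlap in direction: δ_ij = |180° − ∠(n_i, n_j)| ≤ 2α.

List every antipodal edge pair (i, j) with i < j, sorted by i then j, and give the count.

α = atan 0.8 = 38.66°;  2α = 77.32°
n_0 = (-0.1390, +0.9903)
n_1 = (-0.9504, +0.3110)
n_2 = (-0.9258, -0.3779)
n_3 = (-0.5152, -0.8571)
n_4 = (+0.4099, -0.9121)
n_5 = (+0.9391, -0.3436)
n_6 = (+0.9587, +0.2843)
n_7 = (+0.6451, +0.7641)
  (0,1): δ = 116.11°  ·
  (0,2): δ = 75.79°  ✓
  (0,3): δ = 39.00°  ✓
  (0,4): δ = 16.21°  ✓
  (0,5): δ = 61.92°  ✓
  (0,6): δ = 98.53°  ·
  (0,7): δ = 131.84°  ·
  (1,2): δ = 139.67°  ·
  (1,3): δ = 102.89°  ·
  (1,4): δ = 47.68°  ✓
  (1,5): δ = 1.97°  ✓
  (1,6): δ = 34.64°  ✓
  (1,7): δ = 67.95°  ✓
  (2,3): δ = 143.22°  ·
  (2,4): δ = 88.01°  ·
  (2,5): δ = 42.30°  ✓
  (2,6): δ = 5.69°  ✓
  (2,7): δ = 27.63°  ✓
  (3,4): δ = 124.79°  ·
  (3,5): δ = 79.08°  ·
  (3,6): δ = 42.47°  ✓
  (3,7): δ = 9.16°  ✓
  (4,5): δ = 134.29°  ·
  (4,6): δ = 97.68°  ·
  (4,7): δ = 64.37°  ✓
  (5,6): δ = 143.39°  ·
  (5,7): δ = 110.07°  ·
  (6,7): δ = 146.69°  ·
antipodal pairs: 14

count = 14; pairs: (0,2), (0,3), (0,4), (0,5), (1,4), (1,5), (1,6), (1,7), (2,5), (2,6), (2,7), (3,6), (3,7), (4,7)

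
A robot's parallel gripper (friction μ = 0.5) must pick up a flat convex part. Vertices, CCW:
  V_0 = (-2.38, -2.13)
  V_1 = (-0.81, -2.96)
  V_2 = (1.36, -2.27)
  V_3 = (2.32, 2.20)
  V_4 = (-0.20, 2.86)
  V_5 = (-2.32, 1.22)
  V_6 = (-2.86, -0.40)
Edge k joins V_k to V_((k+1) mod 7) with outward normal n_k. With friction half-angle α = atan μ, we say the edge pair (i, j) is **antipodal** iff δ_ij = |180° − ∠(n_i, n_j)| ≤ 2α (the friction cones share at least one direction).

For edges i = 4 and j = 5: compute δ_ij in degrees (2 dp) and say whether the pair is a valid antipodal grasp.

α = atan 0.5 = 26.57°;  2α = 53.13°
edge 4: e_4 = (-2.12, -1.64);  n_4 = (-0.6119, +0.7910)
edge 5: e_5 = (-0.54, -1.62);  n_5 = (-0.9487, +0.3162)
∠(n_4, n_5) = 33.84°
δ = |180° − 33.84°| = 146.16°
146.16° > 2α = 53.13°  →  invalid

δ = 146.16°, invalid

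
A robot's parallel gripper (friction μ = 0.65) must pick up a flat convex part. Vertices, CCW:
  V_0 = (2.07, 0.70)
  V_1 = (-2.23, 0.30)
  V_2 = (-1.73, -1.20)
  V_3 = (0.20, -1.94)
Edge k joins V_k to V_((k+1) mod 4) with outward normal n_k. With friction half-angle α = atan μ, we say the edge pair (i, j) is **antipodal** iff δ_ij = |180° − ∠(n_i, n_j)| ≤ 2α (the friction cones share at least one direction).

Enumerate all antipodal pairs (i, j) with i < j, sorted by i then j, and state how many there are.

count = 3; pairs: (0,2), (0,3), (1,3)

α = atan 0.65 = 33.02°;  2α = 66.05°
n_0 = (-0.0926, +0.9957)
n_1 = (-0.9487, -0.3162)
n_2 = (-0.3580, -0.9337)
n_3 = (+0.8160, -0.5780)
  (0,1): δ = 76.88°  ·
  (0,2): δ = 26.29°  ✓
  (0,3): δ = 49.37°  ✓
  (1,2): δ = 129.41°  ·
  (1,3): δ = 53.75°  ✓
  (2,3): δ = 104.33°  ·
antipodal pairs: 3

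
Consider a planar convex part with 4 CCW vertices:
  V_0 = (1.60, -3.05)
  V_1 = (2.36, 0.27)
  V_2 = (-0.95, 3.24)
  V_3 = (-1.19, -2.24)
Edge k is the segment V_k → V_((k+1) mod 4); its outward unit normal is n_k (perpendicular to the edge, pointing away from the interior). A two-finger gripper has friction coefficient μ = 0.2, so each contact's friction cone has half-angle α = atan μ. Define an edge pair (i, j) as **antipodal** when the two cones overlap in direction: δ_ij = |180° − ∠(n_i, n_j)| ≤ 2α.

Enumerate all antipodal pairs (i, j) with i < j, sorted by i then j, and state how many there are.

α = atan 0.2 = 11.31°;  2α = 22.62°
n_0 = (+0.9748, -0.2231)
n_1 = (+0.6678, +0.7443)
n_2 = (-0.9990, +0.0438)
n_3 = (-0.2788, -0.9603)
  (0,1): δ = 119.01°  ·
  (0,2): δ = 10.39°  ✓
  (0,3): δ = 86.70°  ·
  (1,2): δ = 50.61°  ·
  (1,3): δ = 25.71°  ·
  (2,3): δ = 103.68°  ·
antipodal pairs: 1

count = 1; pairs: (0,2)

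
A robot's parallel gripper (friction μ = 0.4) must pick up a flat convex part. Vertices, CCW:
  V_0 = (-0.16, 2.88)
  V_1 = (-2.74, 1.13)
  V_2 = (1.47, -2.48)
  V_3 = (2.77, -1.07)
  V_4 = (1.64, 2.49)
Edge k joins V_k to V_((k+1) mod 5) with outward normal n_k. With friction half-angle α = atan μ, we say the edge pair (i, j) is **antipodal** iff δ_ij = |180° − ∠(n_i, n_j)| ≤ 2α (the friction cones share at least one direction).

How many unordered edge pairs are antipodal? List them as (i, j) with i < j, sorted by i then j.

α = atan 0.4 = 21.80°;  2α = 43.60°
n_0 = (-0.5613, +0.8276)
n_1 = (-0.6509, -0.7591)
n_2 = (+0.7352, -0.6778)
n_3 = (+0.9531, +0.3025)
n_4 = (+0.2118, +0.9773)
  (0,1): δ = 74.76°  ·
  (0,2): δ = 13.18°  ✓
  (0,3): δ = 73.46°  ·
  (0,4): δ = 133.63°  ·
  (1,2): δ = 92.06°  ·
  (1,3): δ = 31.78°  ✓
  (1,4): δ = 28.39°  ✓
  (2,3): δ = 119.71°  ·
  (2,4): δ = 59.55°  ·
  (3,4): δ = 119.84°  ·
antipodal pairs: 3

count = 3; pairs: (0,2), (1,3), (1,4)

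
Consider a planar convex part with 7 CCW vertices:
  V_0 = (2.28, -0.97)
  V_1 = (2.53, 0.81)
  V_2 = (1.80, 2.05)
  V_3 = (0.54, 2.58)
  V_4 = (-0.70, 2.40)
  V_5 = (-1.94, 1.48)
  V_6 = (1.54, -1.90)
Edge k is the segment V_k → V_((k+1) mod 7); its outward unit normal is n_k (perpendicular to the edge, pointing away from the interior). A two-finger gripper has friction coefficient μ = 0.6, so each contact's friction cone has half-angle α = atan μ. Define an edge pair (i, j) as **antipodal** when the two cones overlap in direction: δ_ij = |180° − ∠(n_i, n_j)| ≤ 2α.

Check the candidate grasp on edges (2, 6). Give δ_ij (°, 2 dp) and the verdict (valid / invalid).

δ = 74.30°, invalid

α = atan 0.6 = 30.96°;  2α = 61.93°
edge 2: e_2 = (-1.26, +0.53);  n_2 = (+0.3877, +0.9218)
edge 6: e_6 = (+0.74, +0.93);  n_6 = (+0.7825, -0.6226)
∠(n_2, n_6) = 105.70°
δ = |180° − 105.70°| = 74.30°
74.30° > 2α = 61.93°  →  invalid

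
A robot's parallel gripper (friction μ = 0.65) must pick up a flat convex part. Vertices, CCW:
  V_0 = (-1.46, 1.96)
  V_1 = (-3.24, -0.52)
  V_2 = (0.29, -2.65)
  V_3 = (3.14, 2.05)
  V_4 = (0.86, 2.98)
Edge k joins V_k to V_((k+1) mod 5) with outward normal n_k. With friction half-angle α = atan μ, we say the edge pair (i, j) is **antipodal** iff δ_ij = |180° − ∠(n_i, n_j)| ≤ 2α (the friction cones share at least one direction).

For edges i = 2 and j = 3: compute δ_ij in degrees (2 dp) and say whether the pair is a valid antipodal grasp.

δ = 80.96°, invalid

α = atan 0.65 = 33.02°;  2α = 66.05°
edge 2: e_2 = (+2.85, +4.70);  n_2 = (+0.8551, -0.5185)
edge 3: e_3 = (-2.28, +0.93);  n_3 = (+0.3777, +0.9259)
∠(n_2, n_3) = 99.04°
δ = |180° − 99.04°| = 80.96°
80.96° > 2α = 66.05°  →  invalid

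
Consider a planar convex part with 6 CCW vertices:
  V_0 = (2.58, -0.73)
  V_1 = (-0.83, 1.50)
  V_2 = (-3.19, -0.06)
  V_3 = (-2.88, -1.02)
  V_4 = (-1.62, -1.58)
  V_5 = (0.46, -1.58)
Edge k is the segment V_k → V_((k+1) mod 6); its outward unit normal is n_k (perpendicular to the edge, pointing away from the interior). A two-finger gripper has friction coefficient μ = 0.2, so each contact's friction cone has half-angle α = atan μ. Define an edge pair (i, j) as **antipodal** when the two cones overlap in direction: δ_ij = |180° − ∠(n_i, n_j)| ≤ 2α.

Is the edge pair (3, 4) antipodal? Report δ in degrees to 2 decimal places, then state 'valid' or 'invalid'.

δ = 156.04°, invalid

α = atan 0.2 = 11.31°;  2α = 22.62°
edge 3: e_3 = (+1.26, -0.56);  n_3 = (-0.4061, -0.9138)
edge 4: e_4 = (+2.08, +0.00);  n_4 = (+0.0000, -1.0000)
∠(n_3, n_4) = 23.96°
δ = |180° − 23.96°| = 156.04°
156.04° > 2α = 22.62°  →  invalid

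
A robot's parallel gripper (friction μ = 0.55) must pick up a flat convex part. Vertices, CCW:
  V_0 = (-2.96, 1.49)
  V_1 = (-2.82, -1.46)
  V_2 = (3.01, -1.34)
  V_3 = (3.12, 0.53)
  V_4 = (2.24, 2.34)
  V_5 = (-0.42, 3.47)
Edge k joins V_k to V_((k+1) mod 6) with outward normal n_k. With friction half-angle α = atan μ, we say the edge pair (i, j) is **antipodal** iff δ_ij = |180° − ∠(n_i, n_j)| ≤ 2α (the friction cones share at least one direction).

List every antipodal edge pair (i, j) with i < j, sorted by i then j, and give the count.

α = atan 0.55 = 28.81°;  2α = 57.62°
n_0 = (-0.9989, -0.0474)
n_1 = (+0.0206, -0.9998)
n_2 = (+0.9983, -0.0587)
n_3 = (+0.8993, +0.4372)
n_4 = (+0.3910, +0.9204)
n_5 = (-0.6148, +0.7887)
  (0,1): δ = 91.54°  ·
  (0,2): δ = 6.08°  ✓
  (0,3): δ = 23.21°  ✓
  (0,4): δ = 64.27°  ·
  (0,5): δ = 125.22°  ·
  (1,2): δ = 94.55°  ·
  (1,3): δ = 65.25°  ·
  (1,4): δ = 24.20°  ✓
  (1,5): δ = 36.76°  ✓
  (2,3): δ = 150.71°  ·
  (2,4): δ = 109.65°  ·
  (2,5): δ = 48.70°  ✓
  (3,4): δ = 138.94°  ·
  (3,5): δ = 77.99°  ·
  (4,5): δ = 119.05°  ·
antipodal pairs: 5

count = 5; pairs: (0,2), (0,3), (1,4), (1,5), (2,5)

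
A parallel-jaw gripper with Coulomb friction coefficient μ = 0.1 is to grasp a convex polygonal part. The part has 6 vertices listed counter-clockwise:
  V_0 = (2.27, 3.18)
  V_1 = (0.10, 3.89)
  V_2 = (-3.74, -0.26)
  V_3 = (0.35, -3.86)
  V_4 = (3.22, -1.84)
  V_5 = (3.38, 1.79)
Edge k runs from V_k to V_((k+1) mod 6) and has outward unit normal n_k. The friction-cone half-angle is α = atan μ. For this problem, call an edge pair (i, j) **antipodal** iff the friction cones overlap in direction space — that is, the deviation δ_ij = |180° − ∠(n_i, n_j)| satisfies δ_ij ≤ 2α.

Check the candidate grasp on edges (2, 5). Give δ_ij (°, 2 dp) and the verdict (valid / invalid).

α = atan 0.1 = 5.71°;  2α = 11.42°
edge 2: e_2 = (+4.09, -3.60);  n_2 = (-0.6607, -0.7506)
edge 5: e_5 = (-1.11, +1.39);  n_5 = (+0.7814, +0.6240)
∠(n_2, n_5) = 169.96°
δ = |180° − 169.96°| = 10.04°
10.04° ≤ 2α = 11.42°  →  valid

δ = 10.04°, valid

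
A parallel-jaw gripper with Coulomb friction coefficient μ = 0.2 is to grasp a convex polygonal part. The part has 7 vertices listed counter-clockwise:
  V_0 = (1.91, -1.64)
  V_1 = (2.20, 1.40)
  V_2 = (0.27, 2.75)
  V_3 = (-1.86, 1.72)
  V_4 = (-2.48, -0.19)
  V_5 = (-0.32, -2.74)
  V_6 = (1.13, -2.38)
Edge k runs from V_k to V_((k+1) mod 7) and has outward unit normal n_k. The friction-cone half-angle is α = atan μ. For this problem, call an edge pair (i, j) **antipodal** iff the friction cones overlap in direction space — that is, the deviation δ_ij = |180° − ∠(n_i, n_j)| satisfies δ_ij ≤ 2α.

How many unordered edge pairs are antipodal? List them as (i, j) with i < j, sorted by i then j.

count = 4; pairs: (0,3), (1,4), (2,5), (2,6)

α = atan 0.2 = 11.31°;  2α = 22.62°
n_0 = (+0.9955, -0.0950)
n_1 = (+0.5732, +0.8194)
n_2 = (-0.4353, +0.9003)
n_3 = (-0.9511, +0.3087)
n_4 = (-0.7630, -0.6463)
n_5 = (+0.2410, -0.9705)
n_6 = (+0.6883, -0.7255)
  (0,1): δ = 119.52°  ·
  (0,2): δ = 58.74°  ·
  (0,3): δ = 12.53°  ✓
  (0,4): δ = 45.72°  ·
  (0,5): δ = 109.39°  ·
  (0,6): δ = 138.94°  ·
  (1,2): δ = 119.22°  ·
  (1,3): δ = 73.01°  ·
  (1,4): δ = 14.76°  ✓
  (1,5): δ = 48.92°  ·
  (1,6): δ = 78.46°  ·
  (2,3): δ = 133.79°  ·
  (2,4): δ = 75.54°  ·
  (2,5): δ = 11.86°  ✓
  (2,6): δ = 17.69°  ✓
  (3,4): δ = 121.75°  ·
  (3,5): δ = 58.07°  ·
  (3,6): δ = 28.52°  ·
  (4,5): δ = 116.32°  ·
  (4,6): δ = 86.77°  ·
  (5,6): δ = 150.45°  ·
antipodal pairs: 4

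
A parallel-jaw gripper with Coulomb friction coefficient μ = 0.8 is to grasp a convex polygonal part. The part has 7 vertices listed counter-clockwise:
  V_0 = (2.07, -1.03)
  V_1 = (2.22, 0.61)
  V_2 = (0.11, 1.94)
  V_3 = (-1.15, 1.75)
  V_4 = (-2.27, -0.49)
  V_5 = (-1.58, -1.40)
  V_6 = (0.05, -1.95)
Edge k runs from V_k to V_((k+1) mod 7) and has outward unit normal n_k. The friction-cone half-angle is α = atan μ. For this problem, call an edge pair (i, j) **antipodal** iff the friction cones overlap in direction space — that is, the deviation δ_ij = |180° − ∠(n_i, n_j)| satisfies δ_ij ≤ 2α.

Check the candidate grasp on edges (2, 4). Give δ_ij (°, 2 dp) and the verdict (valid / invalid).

α = atan 0.8 = 38.66°;  2α = 77.32°
edge 2: e_2 = (-1.26, -0.19);  n_2 = (-0.1491, +0.9888)
edge 4: e_4 = (+0.69, -0.91);  n_4 = (-0.7968, -0.6042)
∠(n_2, n_4) = 118.60°
δ = |180° − 118.60°| = 61.40°
61.40° ≤ 2α = 77.32°  →  valid

δ = 61.40°, valid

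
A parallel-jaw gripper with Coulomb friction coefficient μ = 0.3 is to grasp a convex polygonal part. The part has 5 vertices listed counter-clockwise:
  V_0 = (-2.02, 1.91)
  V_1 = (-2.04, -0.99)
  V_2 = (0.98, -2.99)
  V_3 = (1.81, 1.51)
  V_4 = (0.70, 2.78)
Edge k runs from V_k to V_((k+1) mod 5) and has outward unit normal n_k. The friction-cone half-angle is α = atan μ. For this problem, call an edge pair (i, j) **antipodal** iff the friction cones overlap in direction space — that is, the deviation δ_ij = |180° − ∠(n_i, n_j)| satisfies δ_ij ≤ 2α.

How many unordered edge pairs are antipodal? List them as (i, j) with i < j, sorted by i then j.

count = 2; pairs: (0,2), (1,3)

α = atan 0.3 = 16.70°;  2α = 33.40°
n_0 = (-1.0000, +0.0069)
n_1 = (-0.5521, -0.8337)
n_2 = (+0.9834, -0.1814)
n_3 = (+0.7529, +0.6581)
n_4 = (-0.3046, +0.9525)
  (0,1): δ = 123.12°  ·
  (0,2): δ = 10.06°  ✓
  (0,3): δ = 41.55°  ·
  (0,4): δ = 108.13°  ·
  (1,2): δ = 66.94°  ·
  (1,3): δ = 15.33°  ✓
  (1,4): δ = 51.25°  ·
  (2,3): δ = 128.40°  ·
  (2,4): δ = 61.81°  ·
  (3,4): δ = 113.42°  ·
antipodal pairs: 2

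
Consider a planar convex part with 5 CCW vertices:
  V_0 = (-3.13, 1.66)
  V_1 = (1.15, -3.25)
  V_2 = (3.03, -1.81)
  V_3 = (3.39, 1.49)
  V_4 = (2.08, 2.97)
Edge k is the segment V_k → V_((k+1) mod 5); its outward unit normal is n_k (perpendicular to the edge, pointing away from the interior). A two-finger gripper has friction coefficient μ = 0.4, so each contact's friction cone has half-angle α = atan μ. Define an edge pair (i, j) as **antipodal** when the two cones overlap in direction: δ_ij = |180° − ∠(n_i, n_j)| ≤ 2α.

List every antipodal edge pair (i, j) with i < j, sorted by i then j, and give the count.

α = atan 0.4 = 21.80°;  2α = 43.60°
n_0 = (-0.7538, -0.6571)
n_1 = (+0.6081, -0.7939)
n_2 = (+0.9941, -0.1084)
n_3 = (+0.7488, +0.6628)
n_4 = (-0.2438, +0.9698)
  (0,1): δ = 93.63°  ·
  (0,2): δ = 47.30°  ·
  (0,3): δ = 0.43°  ✓
  (0,4): δ = 63.04°  ·
  (1,2): δ = 133.68°  ·
  (1,3): δ = 85.94°  ·
  (1,4): δ = 23.34°  ✓
  (2,3): δ = 132.26°  ·
  (2,4): δ = 69.66°  ·
  (3,4): δ = 117.40°  ·
antipodal pairs: 2

count = 2; pairs: (0,3), (1,4)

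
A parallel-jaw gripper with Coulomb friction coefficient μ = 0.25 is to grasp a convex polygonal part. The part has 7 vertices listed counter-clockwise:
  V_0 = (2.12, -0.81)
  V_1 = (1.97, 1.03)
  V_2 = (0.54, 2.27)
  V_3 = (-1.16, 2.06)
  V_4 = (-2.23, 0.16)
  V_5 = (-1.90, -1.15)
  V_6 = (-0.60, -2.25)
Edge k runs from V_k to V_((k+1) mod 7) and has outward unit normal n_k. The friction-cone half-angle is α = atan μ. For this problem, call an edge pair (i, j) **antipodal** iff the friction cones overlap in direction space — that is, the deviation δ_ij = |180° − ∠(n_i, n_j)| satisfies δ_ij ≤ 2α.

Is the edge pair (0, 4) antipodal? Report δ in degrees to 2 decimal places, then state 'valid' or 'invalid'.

α = atan 0.25 = 14.04°;  2α = 28.07°
edge 0: e_0 = (-0.15, +1.84);  n_0 = (+0.9967, +0.0813)
edge 4: e_4 = (+0.33, -1.31);  n_4 = (-0.9697, -0.2443)
∠(n_0, n_4) = 170.52°
δ = |180° − 170.52°| = 9.48°
9.48° ≤ 2α = 28.07°  →  valid

δ = 9.48°, valid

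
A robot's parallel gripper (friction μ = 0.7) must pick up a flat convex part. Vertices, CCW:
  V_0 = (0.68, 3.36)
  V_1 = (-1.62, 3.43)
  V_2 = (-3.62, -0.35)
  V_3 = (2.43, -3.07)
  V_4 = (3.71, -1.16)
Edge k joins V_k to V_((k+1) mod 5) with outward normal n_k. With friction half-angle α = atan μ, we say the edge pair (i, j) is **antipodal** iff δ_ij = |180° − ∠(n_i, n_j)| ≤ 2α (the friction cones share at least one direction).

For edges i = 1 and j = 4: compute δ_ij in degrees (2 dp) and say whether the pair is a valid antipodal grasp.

δ = 61.72°, valid

α = atan 0.7 = 34.99°;  2α = 69.98°
edge 1: e_1 = (-2.00, -3.78);  n_1 = (-0.8839, +0.4677)
edge 4: e_4 = (-3.03, +4.52);  n_4 = (+0.8306, +0.5568)
∠(n_1, n_4) = 118.28°
δ = |180° − 118.28°| = 61.72°
61.72° ≤ 2α = 69.98°  →  valid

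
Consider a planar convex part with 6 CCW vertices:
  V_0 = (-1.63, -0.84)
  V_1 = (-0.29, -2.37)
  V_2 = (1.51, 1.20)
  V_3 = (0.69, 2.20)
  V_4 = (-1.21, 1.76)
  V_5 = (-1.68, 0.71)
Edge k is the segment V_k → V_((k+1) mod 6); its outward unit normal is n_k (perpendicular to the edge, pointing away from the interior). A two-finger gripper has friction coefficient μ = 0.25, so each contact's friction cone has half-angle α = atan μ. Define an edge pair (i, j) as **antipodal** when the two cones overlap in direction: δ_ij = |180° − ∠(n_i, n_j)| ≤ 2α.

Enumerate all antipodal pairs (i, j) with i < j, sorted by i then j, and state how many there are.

α = atan 0.25 = 14.04°;  2α = 28.07°
n_0 = (-0.7523, -0.6589)
n_1 = (+0.8929, -0.4502)
n_2 = (+0.7733, +0.6341)
n_3 = (-0.2256, +0.9742)
n_4 = (-0.9127, +0.4086)
n_5 = (-0.9995, -0.0322)
  (0,1): δ = 67.97°  ·
  (0,2): δ = 1.86°  ✓
  (0,3): δ = 61.83°  ·
  (0,4): δ = 114.67°  ·
  (0,5): δ = 140.64°  ·
  (1,2): δ = 113.89°  ·
  (1,3): δ = 50.20°  ·
  (1,4): δ = 2.64°  ✓
  (1,5): δ = 28.60°  ·
  (2,3): δ = 116.31°  ·
  (2,4): δ = 63.47°  ·
  (2,5): δ = 37.50°  ·
  (3,4): δ = 127.15°  ·
  (3,5): δ = 101.19°  ·
  (4,5): δ = 154.04°  ·
antipodal pairs: 2

count = 2; pairs: (0,2), (1,4)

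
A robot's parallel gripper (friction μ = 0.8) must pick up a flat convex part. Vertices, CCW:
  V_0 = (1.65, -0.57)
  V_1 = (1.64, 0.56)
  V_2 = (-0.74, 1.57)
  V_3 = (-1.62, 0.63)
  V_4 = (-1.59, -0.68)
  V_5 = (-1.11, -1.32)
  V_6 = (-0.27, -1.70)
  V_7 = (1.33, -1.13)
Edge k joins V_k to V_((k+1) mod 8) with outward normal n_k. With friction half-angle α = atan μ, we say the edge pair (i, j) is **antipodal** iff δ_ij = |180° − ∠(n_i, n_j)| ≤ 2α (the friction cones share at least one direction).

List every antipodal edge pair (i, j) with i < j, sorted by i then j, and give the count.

α = atan 0.8 = 38.66°;  2α = 77.32°
n_0 = (+1.0000, +0.0088)
n_1 = (+0.3906, +0.9205)
n_2 = (-0.7300, +0.6834)
n_3 = (-0.9997, -0.0229)
n_4 = (-0.8000, -0.6000)
n_5 = (-0.4122, -0.9111)
n_6 = (+0.3356, -0.9420)
n_7 = (+0.8682, -0.4961)
  (0,1): δ = 113.50°  ·
  (0,2): δ = 43.62°  ✓
  (0,3): δ = 0.80°  ✓
  (0,4): δ = 36.36°  ✓
  (0,5): δ = 65.15°  ✓
  (0,6): δ = 109.10°  ·
  (0,7): δ = 149.75°  ·
  (1,2): δ = 110.12°  ·
  (1,3): δ = 65.69°  ✓
  (1,4): δ = 30.14°  ✓
  (1,5): δ = 1.35°  ✓
  (1,6): δ = 42.60°  ✓
  (1,7): δ = 83.25°  ·
  (2,3): δ = 135.58°  ·
  (2,4): δ = 100.02°  ·
  (2,5): δ = 71.23°  ✓
  (2,6): δ = 27.28°  ✓
  (2,7): δ = 13.37°  ✓
  (3,4): δ = 144.44°  ·
  (3,5): δ = 115.65°  ·
  (3,6): δ = 71.70°  ✓
  (3,7): δ = 31.06°  ✓
  (4,5): δ = 151.21°  ·
  (4,6): δ = 107.26°  ·
  (4,7): δ = 66.61°  ✓
  (5,6): δ = 136.05°  ·
  (5,7): δ = 95.40°  ·
  (6,7): δ = 139.35°  ·
antipodal pairs: 14

count = 14; pairs: (0,2), (0,3), (0,4), (0,5), (1,3), (1,4), (1,5), (1,6), (2,5), (2,6), (2,7), (3,6), (3,7), (4,7)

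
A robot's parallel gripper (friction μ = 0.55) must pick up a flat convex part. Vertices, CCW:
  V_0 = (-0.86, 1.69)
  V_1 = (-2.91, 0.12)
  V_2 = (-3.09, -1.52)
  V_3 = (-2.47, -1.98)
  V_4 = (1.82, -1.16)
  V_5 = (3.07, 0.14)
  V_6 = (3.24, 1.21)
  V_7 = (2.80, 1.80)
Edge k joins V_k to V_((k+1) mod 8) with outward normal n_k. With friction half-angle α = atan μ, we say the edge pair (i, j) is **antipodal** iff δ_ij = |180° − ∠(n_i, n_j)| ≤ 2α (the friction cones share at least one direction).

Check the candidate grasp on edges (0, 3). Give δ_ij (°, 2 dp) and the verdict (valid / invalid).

α = atan 0.55 = 28.81°;  2α = 57.62°
edge 0: e_0 = (-2.05, -1.57);  n_0 = (-0.6080, +0.7939)
edge 3: e_3 = (+4.29, +0.82);  n_3 = (+0.1877, -0.9822)
∠(n_0, n_3) = 153.37°
δ = |180° − 153.37°| = 26.63°
26.63° ≤ 2α = 57.62°  →  valid

δ = 26.63°, valid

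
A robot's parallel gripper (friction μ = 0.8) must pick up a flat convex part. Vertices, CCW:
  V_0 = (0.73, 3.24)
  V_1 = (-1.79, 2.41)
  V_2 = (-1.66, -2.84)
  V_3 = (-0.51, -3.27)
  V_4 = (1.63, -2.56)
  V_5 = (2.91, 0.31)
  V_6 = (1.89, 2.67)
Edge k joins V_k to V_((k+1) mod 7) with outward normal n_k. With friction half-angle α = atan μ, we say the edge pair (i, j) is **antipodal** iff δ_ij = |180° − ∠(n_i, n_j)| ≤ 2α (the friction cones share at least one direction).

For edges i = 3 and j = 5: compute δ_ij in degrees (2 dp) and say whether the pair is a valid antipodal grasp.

δ = 84.98°, invalid

α = atan 0.8 = 38.66°;  2α = 77.32°
edge 3: e_3 = (+2.14, +0.71);  n_3 = (+0.3149, -0.9491)
edge 5: e_5 = (-1.02, +2.36);  n_5 = (+0.9179, +0.3967)
∠(n_3, n_5) = 95.02°
δ = |180° − 95.02°| = 84.98°
84.98° > 2α = 77.32°  →  invalid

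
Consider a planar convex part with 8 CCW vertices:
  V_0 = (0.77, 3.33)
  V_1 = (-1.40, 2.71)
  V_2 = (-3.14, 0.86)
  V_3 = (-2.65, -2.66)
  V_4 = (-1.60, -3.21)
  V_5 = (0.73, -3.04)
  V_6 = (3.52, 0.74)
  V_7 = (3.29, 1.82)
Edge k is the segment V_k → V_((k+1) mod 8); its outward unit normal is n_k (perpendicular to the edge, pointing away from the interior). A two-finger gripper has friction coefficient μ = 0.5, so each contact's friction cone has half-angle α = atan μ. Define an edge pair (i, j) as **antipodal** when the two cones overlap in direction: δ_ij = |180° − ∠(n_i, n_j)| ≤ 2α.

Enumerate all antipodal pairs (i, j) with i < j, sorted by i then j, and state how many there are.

count = 11; pairs: (0,3), (0,4), (0,5), (1,4), (1,5), (2,5), (2,6), (2,7), (3,6), (3,7), (4,7)

α = atan 0.5 = 26.57°;  2α = 53.13°
n_0 = (-0.2747, +0.9615)
n_1 = (-0.7284, +0.6851)
n_2 = (-0.9904, -0.1379)
n_3 = (-0.4640, -0.8858)
n_4 = (+0.0728, -0.9973)
n_5 = (+0.8046, -0.5939)
n_6 = (+0.9781, +0.2083)
n_7 = (+0.5140, +0.8578)
  (0,1): δ = 149.19°  ·
  (0,2): δ = 98.02°  ·
  (0,3): δ = 43.59°  ✓
  (0,4): δ = 11.77°  ✓
  (0,5): δ = 37.62°  ✓
  (0,6): δ = 86.08°  ·
  (0,7): δ = 133.12°  ·
  (1,2): δ = 128.83°  ·
  (1,3): δ = 74.40°  ·
  (1,4): δ = 42.58°  ✓
  (1,5): δ = 6.81°  ✓
  (1,6): δ = 55.27°  ·
  (1,7): δ = 102.31°  ·
  (2,3): δ = 125.57°  ·
  (2,4): δ = 93.75°  ·
  (2,5): δ = 44.36°  ✓
  (2,6): δ = 4.10°  ✓
  (2,7): δ = 51.14°  ✓
  (3,4): δ = 148.18°  ·
  (3,5): δ = 98.78°  ·
  (3,6): δ = 50.33°  ✓
  (3,7): δ = 3.28°  ✓
  (4,5): δ = 130.60°  ·
  (4,6): δ = 82.15°  ·
  (4,7): δ = 35.10°  ✓
  (5,6): δ = 131.55°  ·
  (5,7): δ = 84.50°  ·
  (6,7): δ = 132.95°  ·
antipodal pairs: 11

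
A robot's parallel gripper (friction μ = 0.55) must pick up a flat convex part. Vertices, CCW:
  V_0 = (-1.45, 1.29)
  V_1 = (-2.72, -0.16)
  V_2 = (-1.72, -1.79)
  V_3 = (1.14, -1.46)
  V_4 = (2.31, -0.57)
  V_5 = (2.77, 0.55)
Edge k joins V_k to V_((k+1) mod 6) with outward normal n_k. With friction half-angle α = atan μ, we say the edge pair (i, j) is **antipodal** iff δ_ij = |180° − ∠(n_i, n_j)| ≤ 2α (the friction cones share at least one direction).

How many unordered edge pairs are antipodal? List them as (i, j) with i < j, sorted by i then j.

α = atan 0.55 = 28.81°;  2α = 57.62°
n_0 = (-0.7523, +0.6589)
n_1 = (-0.8524, -0.5229)
n_2 = (+0.1146, -0.9934)
n_3 = (+0.6054, -0.7959)
n_4 = (+0.9250, -0.3799)
n_5 = (+0.1727, +0.9850)
  (0,1): δ = 107.26°  ·
  (0,2): δ = 42.20°  ✓
  (0,3): δ = 11.53°  ✓
  (0,4): δ = 18.89°  ✓
  (0,5): δ = 121.27°  ·
  (1,2): δ = 114.95°  ·
  (1,3): δ = 84.27°  ·
  (1,4): δ = 53.86°  ✓
  (1,5): δ = 48.53°  ✓
  (2,3): δ = 149.32°  ·
  (2,4): δ = 118.91°  ·
  (2,5): δ = 16.53°  ✓
  (3,4): δ = 149.59°  ·
  (3,5): δ = 47.21°  ✓
  (4,5): δ = 77.62°  ·
antipodal pairs: 7

count = 7; pairs: (0,2), (0,3), (0,4), (1,4), (1,5), (2,5), (3,5)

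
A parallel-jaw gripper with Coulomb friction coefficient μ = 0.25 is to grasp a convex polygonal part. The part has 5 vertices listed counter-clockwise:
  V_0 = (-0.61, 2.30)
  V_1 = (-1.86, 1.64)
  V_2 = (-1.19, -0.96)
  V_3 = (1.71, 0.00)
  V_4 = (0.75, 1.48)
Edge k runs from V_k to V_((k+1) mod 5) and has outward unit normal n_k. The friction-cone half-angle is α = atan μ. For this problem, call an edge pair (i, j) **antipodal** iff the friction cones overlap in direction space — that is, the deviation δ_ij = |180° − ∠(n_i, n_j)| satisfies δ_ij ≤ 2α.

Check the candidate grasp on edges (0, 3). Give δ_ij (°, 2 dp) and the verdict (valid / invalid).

δ = 95.14°, invalid

α = atan 0.25 = 14.04°;  2α = 28.07°
edge 0: e_0 = (-1.25, -0.66);  n_0 = (-0.4669, +0.8843)
edge 3: e_3 = (-0.96, +1.48);  n_3 = (+0.8390, +0.5442)
∠(n_0, n_3) = 84.86°
δ = |180° − 84.86°| = 95.14°
95.14° > 2α = 28.07°  →  invalid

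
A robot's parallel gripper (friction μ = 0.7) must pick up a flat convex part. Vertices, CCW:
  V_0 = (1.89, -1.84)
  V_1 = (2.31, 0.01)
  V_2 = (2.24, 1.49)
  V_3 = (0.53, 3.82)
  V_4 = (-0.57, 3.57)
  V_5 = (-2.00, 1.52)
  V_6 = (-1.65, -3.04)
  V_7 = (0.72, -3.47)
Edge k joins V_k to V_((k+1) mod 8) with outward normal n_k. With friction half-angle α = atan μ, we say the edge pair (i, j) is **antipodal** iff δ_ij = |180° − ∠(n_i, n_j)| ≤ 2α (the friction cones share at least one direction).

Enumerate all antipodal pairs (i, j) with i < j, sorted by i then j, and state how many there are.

α = atan 0.7 = 34.99°;  2α = 69.98°
n_0 = (+0.9752, -0.2214)
n_1 = (+0.9989, +0.0472)
n_2 = (+0.8062, +0.5917)
n_3 = (-0.2216, +0.9751)
n_4 = (-0.8202, +0.5721)
n_5 = (-0.9971, -0.0765)
n_6 = (-0.1785, -0.9839)
n_7 = (+0.8124, -0.5831)
  (0,1): δ = 164.50°  ·
  (0,2): δ = 130.93°  ·
  (0,3): δ = 64.40°  ✓
  (0,4): δ = 22.11°  ✓
  (0,5): δ = 17.18°  ✓
  (0,6): δ = 92.51°  ·
  (0,7): δ = 157.12°  ·
  (1,2): δ = 146.43°  ·
  (1,3): δ = 79.90°  ·
  (1,4): δ = 37.61°  ✓
  (1,5): δ = 1.68°  ✓
  (1,6): δ = 77.01°  ·
  (1,7): δ = 141.62°  ·
  (2,3): δ = 113.47°  ·
  (2,4): δ = 71.17°  ·
  (2,5): δ = 31.89°  ✓
  (2,6): δ = 43.44°  ✓
  (2,7): δ = 108.05°  ·
  (3,4): δ = 137.70°  ·
  (3,5): δ = 98.42°  ·
  (3,6): δ = 23.09°  ✓
  (3,7): δ = 41.53°  ✓
  (4,5): δ = 140.71°  ·
  (4,6): δ = 65.39°  ✓
  (4,7): δ = 0.77°  ✓
  (5,6): δ = 104.67°  ·
  (5,7): δ = 40.06°  ✓
  (6,7): δ = 115.39°  ·
antipodal pairs: 12

count = 12; pairs: (0,3), (0,4), (0,5), (1,4), (1,5), (2,5), (2,6), (3,6), (3,7), (4,6), (4,7), (5,7)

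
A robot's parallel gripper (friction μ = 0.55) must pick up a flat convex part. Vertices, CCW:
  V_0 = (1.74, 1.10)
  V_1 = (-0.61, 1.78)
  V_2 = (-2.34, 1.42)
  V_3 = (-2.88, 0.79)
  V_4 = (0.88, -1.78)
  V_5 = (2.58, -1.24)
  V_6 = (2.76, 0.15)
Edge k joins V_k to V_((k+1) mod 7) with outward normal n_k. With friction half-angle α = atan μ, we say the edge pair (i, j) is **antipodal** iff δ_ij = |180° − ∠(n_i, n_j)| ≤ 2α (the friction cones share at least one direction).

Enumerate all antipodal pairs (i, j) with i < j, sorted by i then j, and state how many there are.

α = atan 0.55 = 28.81°;  2α = 57.62°
n_0 = (+0.2780, +0.9606)
n_1 = (-0.2037, +0.9790)
n_2 = (-0.7593, +0.6508)
n_3 = (-0.5643, -0.8256)
n_4 = (+0.3027, -0.9531)
n_5 = (+0.9917, -0.1284)
n_6 = (+0.6816, +0.7318)
  (0,1): δ = 152.11°  ·
  (0,2): δ = 114.46°  ·
  (0,3): δ = 18.21°  ✓
  (0,4): δ = 33.76°  ✓
  (0,5): δ = 98.76°  ·
  (0,6): δ = 153.17°  ·
  (1,2): δ = 142.36°  ·
  (1,3): δ = 46.11°  ✓
  (1,4): δ = 5.87°  ✓
  (1,5): δ = 70.87°  ·
  (1,6): δ = 125.28°  ·
  (2,3): δ = 83.75°  ·
  (2,4): δ = 31.78°  ✓
  (2,5): δ = 33.22°  ✓
  (2,6): δ = 87.64°  ·
  (3,4): δ = 128.02°  ·
  (3,5): δ = 63.03°  ·
  (3,6): δ = 8.61°  ✓
  (4,5): δ = 115.00°  ·
  (4,6): δ = 60.59°  ·
  (5,6): δ = 125.59°  ·
antipodal pairs: 7

count = 7; pairs: (0,3), (0,4), (1,3), (1,4), (2,4), (2,5), (3,6)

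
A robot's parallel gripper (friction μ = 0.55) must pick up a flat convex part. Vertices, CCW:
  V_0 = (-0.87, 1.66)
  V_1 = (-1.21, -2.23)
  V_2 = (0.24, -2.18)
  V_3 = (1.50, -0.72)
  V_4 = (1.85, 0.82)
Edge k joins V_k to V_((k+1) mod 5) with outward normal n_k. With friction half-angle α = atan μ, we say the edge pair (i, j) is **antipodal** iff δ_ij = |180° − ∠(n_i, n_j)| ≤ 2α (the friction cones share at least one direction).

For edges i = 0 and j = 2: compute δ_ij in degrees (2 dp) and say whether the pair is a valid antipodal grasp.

α = atan 0.55 = 28.81°;  2α = 57.62°
edge 0: e_0 = (-0.34, -3.89);  n_0 = (-0.9962, +0.0871)
edge 2: e_2 = (+1.26, +1.46);  n_2 = (+0.7571, -0.6533)
∠(n_0, n_2) = 144.20°
δ = |180° − 144.20°| = 35.80°
35.80° ≤ 2α = 57.62°  →  valid

δ = 35.80°, valid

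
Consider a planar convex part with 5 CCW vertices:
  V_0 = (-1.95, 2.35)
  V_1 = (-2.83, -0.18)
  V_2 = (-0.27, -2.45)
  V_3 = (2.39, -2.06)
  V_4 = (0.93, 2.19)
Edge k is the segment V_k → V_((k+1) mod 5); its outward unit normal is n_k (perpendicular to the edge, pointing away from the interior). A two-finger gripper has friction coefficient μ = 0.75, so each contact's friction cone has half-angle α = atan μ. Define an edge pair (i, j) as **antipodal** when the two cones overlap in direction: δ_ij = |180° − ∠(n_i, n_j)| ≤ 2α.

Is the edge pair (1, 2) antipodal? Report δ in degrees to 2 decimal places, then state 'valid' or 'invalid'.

α = atan 0.75 = 36.87°;  2α = 73.74°
edge 1: e_1 = (+2.56, -2.27);  n_1 = (-0.6635, -0.7482)
edge 2: e_2 = (+2.66, +0.39);  n_2 = (+0.1451, -0.9894)
∠(n_1, n_2) = 49.91°
δ = |180° − 49.91°| = 130.09°
130.09° > 2α = 73.74°  →  invalid

δ = 130.09°, invalid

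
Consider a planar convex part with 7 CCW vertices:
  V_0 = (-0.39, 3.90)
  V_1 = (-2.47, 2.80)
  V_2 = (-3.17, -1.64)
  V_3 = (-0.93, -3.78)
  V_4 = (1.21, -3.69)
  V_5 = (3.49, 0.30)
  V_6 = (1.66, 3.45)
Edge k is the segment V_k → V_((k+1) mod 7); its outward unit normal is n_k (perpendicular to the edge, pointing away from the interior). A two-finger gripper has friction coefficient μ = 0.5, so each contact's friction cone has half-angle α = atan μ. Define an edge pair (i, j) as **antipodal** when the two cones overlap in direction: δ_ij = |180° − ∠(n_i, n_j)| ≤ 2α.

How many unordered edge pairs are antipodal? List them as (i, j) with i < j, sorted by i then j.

count = 7; pairs: (0,3), (0,4), (1,4), (1,5), (2,5), (2,6), (3,6)

α = atan 0.5 = 26.57°;  2α = 53.13°
n_0 = (-0.4675, +0.8840)
n_1 = (-0.9878, +0.1557)
n_2 = (-0.6908, -0.7231)
n_3 = (+0.0420, -0.9991)
n_4 = (+0.8682, -0.4961)
n_5 = (+0.8647, +0.5023)
n_6 = (+0.2144, +0.9767)
  (0,1): δ = 126.83°  ·
  (0,2): δ = 71.56°  ·
  (0,3): δ = 25.46°  ✓
  (0,4): δ = 32.38°  ✓
  (0,5): δ = 92.28°  ·
  (0,6): δ = 139.75°  ·
  (1,2): δ = 124.73°  ·
  (1,3): δ = 78.63°  ·
  (1,4): δ = 20.79°  ✓
  (1,5): δ = 39.11°  ✓
  (1,6): δ = 86.58°  ·
  (2,3): δ = 133.90°  ·
  (2,4): δ = 76.05°  ·
  (2,5): δ = 16.15°  ✓
  (2,6): δ = 31.31°  ✓
  (3,4): δ = 122.15°  ·
  (3,5): δ = 62.25°  ·
  (3,6): δ = 14.79°  ✓
  (4,5): δ = 120.10°  ·
  (4,6): δ = 72.64°  ·
  (5,6): δ = 132.54°  ·
antipodal pairs: 7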